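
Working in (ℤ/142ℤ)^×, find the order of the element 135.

35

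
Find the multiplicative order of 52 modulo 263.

ord(52) | φ(263) = 263 − 1 = 262 = 2 · 131.
Divisors of 262: 1, 2, 131, 262.
Compute 52^d (mod 263) for the divisors d until we hit 1:
52^1 ≡ 52 (mod 263)
52^2 ≡ 74 (mod 263)
52^131 ≡ 1 (mod 263) ✓
So ord_263(52) = 131.

131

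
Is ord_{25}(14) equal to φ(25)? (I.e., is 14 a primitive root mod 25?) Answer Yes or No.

No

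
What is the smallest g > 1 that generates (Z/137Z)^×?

3

φ(137) = 137 − 1 = 136 = 2^3 · 17.
g is a primitive root iff g^(136/q) ≢ 1 (mod 137) for each prime q ∈ {2, 17}.
g = 2: 2^68 ≡ 1 — hits 1, so not a primitive root.
g = 3: 3^68 ≡ 136; 3^8 ≡ 122 — none is 1, so 3 is a primitive root.
Hence the least primitive root of 137 is 3.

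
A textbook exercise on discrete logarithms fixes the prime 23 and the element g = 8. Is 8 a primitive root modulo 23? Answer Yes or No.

φ(23) = 23 − 1 = 22 = 2 · 11.
8 is a primitive root mod 23 iff 8^(φ(23)/q) ≢ 1 for every prime q | φ(23), i.e. q ∈ {2, 11}.
8^11 ≡ 1 (mod 23)  [q = 2: ≡ 1 ✗]
8^2 ≡ 18 (mod 23)  [q = 11: ≢ 1 ✓]
The check at q = 2 fails, so 8 generates a proper subgroup.

No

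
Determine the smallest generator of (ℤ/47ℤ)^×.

φ(47) = 47 − 1 = 46 = 2 · 23.
Test candidates g = 2, 3, … against the prime factors q ∈ {2, 23} of φ(47): g is a generator iff g^(46/q) ≢ 1 for every such q.
g = 2: 2^23 ≡ 1 — hits 1, so not a primitive root.
g = 3: 3^23 ≡ 1 — hits 1, so not a primitive root.
g = 4: 4^23 ≡ 1 — hits 1, so not a primitive root.
g = 5: 5^23 ≡ 46; 5^2 ≡ 25 — none is 1, so 5 is a primitive root.
So 5 is the smallest generator of (Z/47Z)^×.

5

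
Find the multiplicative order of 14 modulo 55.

10

The order of 14 must divide φ(55) = φ(5·11) = (5−1)·(11−1) = 4·10 = 40 = 2^3 · 5.
Divisors of 40: 1, 2, 4, 5, 8, 10, 20, 40.
Compute 14^d (mod 55) for the divisors d until we hit 1:
14^1 ≡ 14 (mod 55)
14^2 ≡ 31 (mod 55)
14^4 ≡ 26 (mod 55)
14^5 ≡ 34 (mod 55)
14^8 ≡ 16 (mod 55)
14^10 ≡ 1 (mod 55) ✓
Therefore the multiplicative order of 14 modulo 55 is 10.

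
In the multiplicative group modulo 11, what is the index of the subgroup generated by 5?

ord(5) | φ(11) = 11 − 1 = 10 = 2 · 5.
Divisors of 10: 1, 2, 5, 10.
Compute 5^d (mod 11) for the divisors d until we hit 1:
5^1 ≡ 5 (mod 11)
5^2 ≡ 3 (mod 11)
5^5 ≡ 1 (mod 11) ✓
Thus |⟨5⟩| = ord(5) = 5.
[(Z/11Z)^× : ⟨5⟩] = 10/5 = 2.

2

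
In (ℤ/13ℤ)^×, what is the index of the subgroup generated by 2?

1

Since 2 ∈ (Z/13Z)^×, its order divides φ(13) = 13 − 1 = 12 = 2^2 · 3.
Divisors of 12: 1, 2, 3, 4, 6, 12.
Check 2^d mod 13 for each divisor in increasing order:
2^1 ≡ 2 (mod 13)
2^2 ≡ 4 (mod 13)
2^3 ≡ 8 (mod 13)
2^4 ≡ 3 (mod 13)
2^6 ≡ 12 (mod 13)
2^12 ≡ 1 (mod 13) ✓
Thus |⟨2⟩| = ord(2) = 12.
[(Z/13Z)^× : ⟨2⟩] = 12/12 = 1.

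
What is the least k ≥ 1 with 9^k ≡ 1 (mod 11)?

ord(9) | φ(11) = 11 − 1 = 10 = 2 · 5.
Divisors of 10: 1, 2, 5, 10.
Evaluate successive powers at the divisors of 10:
9^1 ≡ 9 (mod 11)
9^2 ≡ 4 (mod 11)
9^5 ≡ 1 (mod 11) ✓
The smallest such exponent is 5, so the order of 9 is 5.

5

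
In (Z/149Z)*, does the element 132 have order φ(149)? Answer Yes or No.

No

φ(149) = 149 − 1 = 148 = 2^2 · 37.
132 is a primitive root mod 149 iff 132^(φ(149)/q) ≢ 1 for every prime q | φ(149), i.e. q ∈ {2, 37}.
132^74 ≡ 1 (mod 149)  [q = 2: ≡ 1 ✗]
132^4 ≡ 81 (mod 149)  [q = 37: ≢ 1 ✓]
132^74 ≡ 1 shows ord(132) | 74, strictly less than φ(149); not a primitive root.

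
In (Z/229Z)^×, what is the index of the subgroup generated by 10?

1

Since 10 ∈ (Z/229Z)^×, its order divides φ(229) = 229 − 1 = 228 = 2^2 · 3 · 19.
Divisors of 228: 1, 2, 3, 4, 6, 12, 19, 38, 57, 76, 114, 228.
Check 10^d mod 229 for each divisor in increasing order:
10^1 ≡ 10 (mod 229)
10^2 ≡ 100 (mod 229)
10^3 ≡ 84 (mod 229)
10^4 ≡ 153 (mod 229)
10^6 ≡ 186 (mod 229)
10^12 ≡ 17 (mod 229)
10^19 ≡ 18 (mod 229)
10^38 ≡ 95 (mod 229)
10^57 ≡ 107 (mod 229)
10^76 ≡ 94 (mod 229)
10^114 ≡ 228 (mod 229)
10^228 ≡ 1 (mod 229) ✓
Thus |⟨10⟩| = ord(10) = 228.
The index is φ(229) / ord(10) = 228 / 228 = 1.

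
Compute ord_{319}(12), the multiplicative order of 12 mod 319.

4

ord(12) | φ(319) = φ(11·29) = (11−1)·(29−1) = 10·28 = 280 = 2^3 · 5 · 7.
Divisors of 280: 1, 2, 4, 5, 7, 8, 10, 14, 20, 28, 35, 40, 56, 70, 140, 280.
Evaluate successive powers at the divisors of 280:
12^1 ≡ 12 (mod 319)
12^2 ≡ 144 (mod 319)
12^4 ≡ 1 (mod 319) ✓
Hence ord(12) = 4.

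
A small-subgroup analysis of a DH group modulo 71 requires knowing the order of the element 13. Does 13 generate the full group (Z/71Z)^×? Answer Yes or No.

φ(71) = 71 − 1 = 70 = 2 · 5 · 7.
It suffices to check that the order of 13 is not a proper divisor of 70: compute 13^(70/q) for q ∈ {2, 5, 7}.
13^35 ≡ 70 (mod 71)  [q = 2: ≢ 1 ✓]
13^14 ≡ 25 (mod 71)  [q = 5: ≢ 1 ✓]
13^10 ≡ 20 (mod 71)  [q = 7: ≢ 1 ✓]
Every test exponent gives a nontrivial residue, hence 13 generates the full group.

Yes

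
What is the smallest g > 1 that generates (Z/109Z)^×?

6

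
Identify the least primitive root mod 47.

φ(47) = 47 − 1 = 46 = 2 · 23.
Test candidates g = 2, 3, … against the prime factors q ∈ {2, 23} of φ(47): g is a generator iff g^(46/q) ≢ 1 for every such q.
g = 2: 2^23 ≡ 1 — hits 1, so not a primitive root.
g = 3: 3^23 ≡ 1 — hits 1, so not a primitive root.
g = 4: 4^23 ≡ 1 — hits 1, so not a primitive root.
g = 5: 5^23 ≡ 46; 5^2 ≡ 25 — none is 1, so 5 is a primitive root.
Hence the least primitive root of 47 is 5.

5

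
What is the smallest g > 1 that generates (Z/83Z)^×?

2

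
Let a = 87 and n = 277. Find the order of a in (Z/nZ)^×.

ord(87) | φ(277) = 277 − 1 = 276 = 2^2 · 3 · 23.
Divisors of 276: 1, 2, 3, 4, 6, 12, 23, 46, 69, 92, 138, 276.
Evaluate successive powers at the divisors of 276:
87^1 ≡ 87 (mod 277)
87^2 ≡ 90 (mod 277)
87^3 ≡ 74 (mod 277)
87^4 ≡ 67 (mod 277)
87^6 ≡ 213 (mod 277)
87^12 ≡ 218 (mod 277)
87^23 ≡ 161 (mod 277)
87^46 ≡ 160 (mod 277)
87^69 ≡ 276 (mod 277)
87^92 ≡ 116 (mod 277)
87^138 ≡ 1 (mod 277) ✓
So ord_277(87) = 138.

138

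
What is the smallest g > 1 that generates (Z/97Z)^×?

5

φ(97) = 97 − 1 = 96 = 2^5 · 3.
g is a primitive root iff g^(96/q) ≢ 1 (mod 97) for each prime q ∈ {2, 3}.
g = 2: 2^48 ≡ 1 — hits 1, so not a primitive root.
g = 3: 3^48 ≡ 1 — hits 1, so not a primitive root.
g = 4: 4^48 ≡ 1 — hits 1, so not a primitive root.
g = 5: 5^48 ≡ 96; 5^32 ≡ 35 — none is 1, so 5 is a primitive root.
The smallest primitive root modulo 97 is 5.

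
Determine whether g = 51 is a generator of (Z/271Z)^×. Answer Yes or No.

φ(271) = 271 − 1 = 270 = 2 · 3^3 · 5.
It suffices to check that the order of 51 is not a proper divisor of 270: compute 51^(270/q) for q ∈ {2, 3, 5}.
51^135 ≡ 270 (mod 271)  [q = 2: ≢ 1 ✓]
51^90 ≡ 28 (mod 271)  [q = 3: ≢ 1 ✓]
51^54 ≡ 10 (mod 271)  [q = 5: ≢ 1 ✓]
All checks pass, so 51 has order 270 and is a primitive root modulo 271.

Yes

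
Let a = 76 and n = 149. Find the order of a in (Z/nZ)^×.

74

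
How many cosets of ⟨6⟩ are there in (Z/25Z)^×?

4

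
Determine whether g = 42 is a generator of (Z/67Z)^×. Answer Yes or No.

No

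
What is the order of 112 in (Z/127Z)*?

126

By Lagrange's theorem, ord_127(112) divides φ(127) = 127 − 1 = 126 = 2 · 3^2 · 7.
Divisors of 126: 1, 2, 3, 6, 7, 9, 14, 18, 21, 42, 63, 126.
Evaluate successive powers at the divisors of 126:
112^1 ≡ 112 (mod 127)
112^2 ≡ 98 (mod 127)
112^3 ≡ 54 (mod 127)
112^6 ≡ 122 (mod 127)
112^7 ≡ 75 (mod 127)
112^9 ≡ 111 (mod 127)
112^14 ≡ 37 (mod 127)
112^18 ≡ 2 (mod 127)
112^21 ≡ 108 (mod 127)
112^42 ≡ 107 (mod 127)
112^63 ≡ 126 (mod 127)
112^126 ≡ 1 (mod 127) ✓
So ord_127(112) = 126.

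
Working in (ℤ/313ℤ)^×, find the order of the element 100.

156

The order of 100 must divide φ(313) = 313 − 1 = 312 = 2^3 · 3 · 13.
Divisors of 312: 1, 2, 3, 4, 6, 8, 12, 13, 24, 26, 39, 52, 78, 104, 156, 312.
Compute 100^d (mod 313) for the divisors d until we hit 1:
100^1 ≡ 100
100^2 ≡ 297
100^3 ≡ 278
100^4 ≡ 256
100^6 ≡ 286
100^8 ≡ 119
100^12 ≡ 103
100^13 ≡ 284
100^24 ≡ 280
100^26 ≡ 215
100^39 ≡ 25
100^52 ≡ 214
100^78 ≡ 312
100^104 ≡ 98
100^156 ≡ 1
So ord_313(100) = 156.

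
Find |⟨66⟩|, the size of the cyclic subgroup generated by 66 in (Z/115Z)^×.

22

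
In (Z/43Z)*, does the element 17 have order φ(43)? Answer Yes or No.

No

φ(43) = 43 − 1 = 42 = 2 · 3 · 7.
An element g generates (Z/43Z)^× iff g^(42/q) ≢ 1 (mod 43) for each prime q ∈ {2, 3, 7}.
17^21 ≡ 1 (mod 43)  [q = 2: ≡ 1 ✗]
17^14 ≡ 6 (mod 43)  [q = 3: ≢ 1 ✓]
17^6 ≡ 35 (mod 43)  [q = 7: ≢ 1 ✓]
The check at q = 2 fails, so 17 generates a proper subgroup.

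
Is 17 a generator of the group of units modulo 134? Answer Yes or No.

No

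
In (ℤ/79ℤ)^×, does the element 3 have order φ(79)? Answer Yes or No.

Yes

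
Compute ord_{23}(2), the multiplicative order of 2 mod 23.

11

By Lagrange's theorem, ord_23(2) divides φ(23) = 23 − 1 = 22 = 2 · 11.
Divisors of 22: 1, 2, 11, 22.
Test each divisor d:
2^1 ≡ 2 (mod 23)
2^2 ≡ 4 (mod 23)
2^11 ≡ 1 (mod 23) ✓
Therefore the multiplicative order of 2 modulo 23 is 11.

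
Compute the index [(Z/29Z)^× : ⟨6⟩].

Since 6 ∈ (Z/29Z)^×, its order divides φ(29) = 29 − 1 = 28 = 2^2 · 7.
Divisors of 28: 1, 2, 4, 7, 14, 28.
Compute 6^d (mod 29) for the divisors d until we hit 1:
6^1 ≡ 6 (mod 29)
6^2 ≡ 7 (mod 29)
6^4 ≡ 20 (mod 29)
6^7 ≡ 28 (mod 29)
6^14 ≡ 1 (mod 29) ✓
So ord_29(6) = 14, hence |⟨6⟩| = 14.
The index is φ(29) / ord(6) = 28 / 14 = 2.

2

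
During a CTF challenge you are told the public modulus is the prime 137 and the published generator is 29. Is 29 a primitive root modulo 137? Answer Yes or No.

Yes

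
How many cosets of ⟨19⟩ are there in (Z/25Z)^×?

2

ord(19) | φ(25) = φ(5^2) = 5·(5−1) = 20 = 2^2 · 5.
Divisors of 20: 1, 2, 4, 5, 10, 20.
Evaluate successive powers at the divisors of 20:
19^1 ≡ 19 (mod 25)
19^2 ≡ 11 (mod 25)
19^4 ≡ 21 (mod 25)
19^5 ≡ 24 (mod 25)
19^10 ≡ 1 (mod 25) ✓
Thus |⟨19⟩| = ord(19) = 10.
The index is φ(25) / ord(19) = 20 / 10 = 2.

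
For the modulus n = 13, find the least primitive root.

2

φ(13) = 13 − 1 = 12 = 2^2 · 3.
g is a primitive root iff g^(12/q) ≢ 1 (mod 13) for each prime q ∈ {2, 3}.
g = 2: 2^6 ≡ 12; 2^4 ≡ 3 — none is 1, so 2 is a primitive root.
So 2 is the smallest generator of (Z/13Z)^×.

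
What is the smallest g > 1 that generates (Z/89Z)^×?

3

φ(89) = 89 − 1 = 88 = 2^3 · 11.
Test candidates g = 2, 3, … against the prime factors q ∈ {2, 11} of φ(89): g is a generator iff g^(88/q) ≢ 1 for every such q.
g = 2: 2^44 ≡ 1 — hits 1, so not a primitive root.
g = 3: 3^44 ≡ 88; 3^8 ≡ 64 — none is 1, so 3 is a primitive root.
The smallest primitive root modulo 89 is 3.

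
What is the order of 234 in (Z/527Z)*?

60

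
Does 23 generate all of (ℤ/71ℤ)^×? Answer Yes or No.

φ(71) = 71 − 1 = 70 = 2 · 5 · 7.
23 is a primitive root mod 71 iff 23^(φ(71)/q) ≢ 1 for every prime q | φ(71), i.e. q ∈ {2, 5, 7}.
23^35 ≡ 70 (mod 71)  [q = 2: ≢ 1 ✓]
23^14 ≡ 1 (mod 71)  [q = 5: ≡ 1 ✗]
23^10 ≡ 45 (mod 71)  [q = 7: ≢ 1 ✓]
The check at q = 5 fails, so 23 generates a proper subgroup.

No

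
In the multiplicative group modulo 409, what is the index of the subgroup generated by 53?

136

Since 53 ∈ (Z/409Z)^×, its order divides φ(409) = 409 − 1 = 408 = 2^3 · 3 · 17.
Divisors of 408: 1, 2, 3, 4, 6, 8, 12, 17, 24, 34, 51, 68, 102, 136, 204, 408.
Test each divisor d:
53^1 ≡ 53 (mod 409)
53^2 ≡ 355 (mod 409)
53^3 ≡ 1 (mod 409) ✓
So ord_409(53) = 3, hence |⟨53⟩| = 3.
[(Z/409Z)^× : ⟨53⟩] = 408/3 = 136.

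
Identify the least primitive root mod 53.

φ(53) = 53 − 1 = 52 = 2^2 · 13.
g is a primitive root iff g^(52/q) ≢ 1 (mod 53) for each prime q ∈ {2, 13}.
g = 2: 2^26 ≡ 52; 2^4 ≡ 16 — none is 1, so 2 is a primitive root.
Hence the least primitive root of 53 is 2.

2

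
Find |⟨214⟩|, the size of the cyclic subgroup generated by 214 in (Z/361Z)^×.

171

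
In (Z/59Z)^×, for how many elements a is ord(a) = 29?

φ(59) = 59 − 1 = 58 = 2 · 29.
Since (Z/59Z)^× is cyclic of order 58, the number of elements of order d is φ(d) when d | 58 and 0 otherwise.
29 | 58, and φ(29) = 29 − 1 = 28.

28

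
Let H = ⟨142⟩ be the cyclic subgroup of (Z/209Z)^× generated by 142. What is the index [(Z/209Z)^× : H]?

Since 142 ∈ (Z/209Z)^×, its order divides φ(209) = φ(11·19) = (11−1)·(19−1) = 10·18 = 180 = 2^2 · 3^2 · 5.
Divisors of 180: 1, 2, 3, 4, 5, 6, 9, 10, 12, 15, 18, 20, 30, 36, 45, 60, 90, 180.
Evaluate successive powers at the divisors of 180:
142^1 ≡ 142
142^2 ≡ 100
142^3 ≡ 197
142^4 ≡ 177
142^5 ≡ 54
142^6 ≡ 144
142^9 ≡ 153
142^10 ≡ 199
142^12 ≡ 45
142^15 ≡ 87
142^18 ≡ 1
The order of 142 is 18, so the subgroup it generates has 18 elements.
The index is φ(209) / ord(142) = 180 / 18 = 10.

10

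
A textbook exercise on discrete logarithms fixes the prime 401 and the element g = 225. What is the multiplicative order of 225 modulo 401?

Since 225 ∈ (Z/401Z)^×, its order divides φ(401) = 401 − 1 = 400 = 2^4 · 5^2.
Divisors of 400: 1, 2, 4, 5, 8, 10, 16, 20, 25, 40, 50, 80, 100, 200, 400.
Check 225^d mod 401 for each divisor in increasing order:
225^1 ≡ 225
225^2 ≡ 99
225^4 ≡ 177
225^5 ≡ 126
225^8 ≡ 51
225^10 ≡ 237
225^16 ≡ 195
225^20 ≡ 29
225^25 ≡ 45
225^40 ≡ 39
225^50 ≡ 20
225^80 ≡ 318
225^100 ≡ 400
225^200 ≡ 1
Hence ord(225) = 200.

200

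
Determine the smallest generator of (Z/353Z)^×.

φ(353) = 353 − 1 = 352 = 2^5 · 11.
Test candidates g = 2, 3, … against the prime factors q ∈ {2, 11} of φ(353): g is a generator iff g^(352/q) ≢ 1 for every such q.
g = 2: 2^176 ≡ 1 — hits 1, so not a primitive root.
g = 3: 3^176 ≡ 352; 3^32 ≡ 140 — none is 1, so 3 is a primitive root.
So 3 is the smallest generator of (Z/353Z)^×.

3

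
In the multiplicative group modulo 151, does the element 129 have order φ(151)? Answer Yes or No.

Yes

φ(151) = 151 − 1 = 150 = 2 · 3 · 5^2.
An element g generates (Z/151Z)^× iff g^(150/q) ≢ 1 (mod 151) for each prime q ∈ {2, 3, 5}.
129^75 ≡ 150 (mod 151)  [q = 2: ≢ 1 ✓]
129^50 ≡ 118 (mod 151)  [q = 3: ≢ 1 ✓]
129^30 ≡ 64 (mod 151)  [q = 5: ≢ 1 ✓]
None equal 1, so ord_151(129) = 150: 129 is a primitive root.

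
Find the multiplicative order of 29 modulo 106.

26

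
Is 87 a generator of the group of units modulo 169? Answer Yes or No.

φ(169) = φ(13^2) = 13·(13−1) = 156 = 2^2 · 3 · 13.
An element g generates (Z/169Z)^× iff g^(156/q) ≢ 1 (mod 169) for each prime q ∈ {2, 3, 13}.
87^78 ≡ 1 (mod 169)  [q = 2: ≡ 1 ✗]
87^52 ≡ 22 (mod 169)  [q = 3: ≢ 1 ✓]
87^12 ≡ 144 (mod 169)  [q = 13: ≢ 1 ✓]
87^78 ≡ 1 shows ord(87) | 78, strictly less than φ(169); not a primitive root.

No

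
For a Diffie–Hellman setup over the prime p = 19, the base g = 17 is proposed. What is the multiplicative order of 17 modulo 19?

9

The order of 17 must divide φ(19) = 19 − 1 = 18 = 2 · 3^2.
Divisors of 18: 1, 2, 3, 6, 9, 18.
Evaluate successive powers at the divisors of 18:
17^1 ≡ 17
17^2 ≡ 4
17^3 ≡ 11
17^6 ≡ 7
17^9 ≡ 1
So ord_19(17) = 9.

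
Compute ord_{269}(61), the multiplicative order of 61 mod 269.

67

Since 61 ∈ (Z/269Z)^×, its order divides φ(269) = 269 − 1 = 268 = 2^2 · 67.
Divisors of 268: 1, 2, 4, 67, 134, 268.
Compute 61^d (mod 269) for the divisors d until we hit 1:
61^1 ≡ 61 (mod 269)
61^2 ≡ 224 (mod 269)
61^4 ≡ 142 (mod 269)
61^67 ≡ 1 (mod 269) ✓
The smallest such exponent is 67, so the order of 61 is 67.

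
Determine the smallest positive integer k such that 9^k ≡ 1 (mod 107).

53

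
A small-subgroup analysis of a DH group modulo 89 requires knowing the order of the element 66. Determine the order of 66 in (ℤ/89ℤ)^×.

Since 66 ∈ (Z/89Z)^×, its order divides φ(89) = 89 − 1 = 88 = 2^3 · 11.
Divisors of 88: 1, 2, 4, 8, 11, 22, 44, 88.
Compute 66^d (mod 89) for the divisors d until we hit 1:
66^1 ≡ 66
66^2 ≡ 84
66^4 ≡ 25
66^8 ≡ 2
66^11 ≡ 52
66^22 ≡ 34
66^44 ≡ 88
66^88 ≡ 1
Hence ord(66) = 88.

88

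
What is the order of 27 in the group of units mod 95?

12

The order of 27 must divide φ(95) = φ(5·19) = (5−1)·(19−1) = 4·18 = 72 = 2^3 · 3^2.
Divisors of 72: 1, 2, 3, 4, 6, 8, 9, 12, 18, 24, 36, 72.
Test each divisor d:
27^1 ≡ 27
27^2 ≡ 64
27^3 ≡ 18
27^4 ≡ 11
27^6 ≡ 39
27^8 ≡ 26
27^9 ≡ 37
27^12 ≡ 1
Therefore the multiplicative order of 27 modulo 95 is 12.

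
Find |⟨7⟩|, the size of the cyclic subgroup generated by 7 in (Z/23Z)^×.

22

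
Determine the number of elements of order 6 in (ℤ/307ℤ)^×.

2

φ(307) = 307 − 1 = 306 = 2 · 3^2 · 17.
Since (Z/307Z)^× is cyclic of order 306, the number of elements of order d is φ(d) when d | 306 and 0 otherwise.
6 = 2 · 3 divides 306, and φ(6) = 2.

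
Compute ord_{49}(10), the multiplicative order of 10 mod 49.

42

ord(10) | φ(49) = φ(7^2) = 7·(7−1) = 42 = 2 · 3 · 7.
Divisors of 42: 1, 2, 3, 6, 7, 14, 21, 42.
Evaluate successive powers at the divisors of 42:
10^1 ≡ 10
10^2 ≡ 2
10^3 ≡ 20
10^6 ≡ 8
10^7 ≡ 31
10^14 ≡ 30
10^21 ≡ 48
10^42 ≡ 1
Hence ord(10) = 42.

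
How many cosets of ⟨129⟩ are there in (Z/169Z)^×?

6

Since 129 ∈ (Z/169Z)^×, its order divides φ(169) = φ(13^2) = 13·(13−1) = 156 = 2^2 · 3 · 13.
Divisors of 156: 1, 2, 3, 4, 6, 12, 13, 26, 39, 52, 78, 156.
Compute 129^d (mod 169) for the divisors d until we hit 1:
129^1 ≡ 129 (mod 169)
129^2 ≡ 79 (mod 169)
129^3 ≡ 51 (mod 169)
129^4 ≡ 157 (mod 169)
129^6 ≡ 66 (mod 169)
129^12 ≡ 131 (mod 169)
129^13 ≡ 168 (mod 169)
129^26 ≡ 1 (mod 169) ✓
The order of 129 is 26, so the subgroup it generates has 26 elements.
[(Z/169Z)^× : ⟨129⟩] = 156/26 = 6.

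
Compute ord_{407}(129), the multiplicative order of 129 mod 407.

180

ord(129) | φ(407) = φ(11·37) = (11−1)·(37−1) = 10·36 = 360 = 2^3 · 3^2 · 5.
Divisors of 360: 1, 2, 3, 4, 5, 6, 8, 9, 10, 12, 15, 18, 20, 24, 30, 36, 40, 45, 60, 72, 90, 120, 180, 360.
Test each divisor d:
129^1 ≡ 129
129^2 ≡ 361
129^3 ≡ 171
129^4 ≡ 81
129^5 ≡ 274
129^6 ≡ 344
129^8 ≡ 49
129^9 ≡ 216
129^10 ≡ 188
129^12 ≡ 306
129^15 ≡ 230
129^18 ≡ 258
129^20 ≡ 342
129^24 ≡ 26
129^30 ≡ 397
129^36 ≡ 223
129^40 ≡ 155
129^45 ≡ 142
129^60 ≡ 100
129^72 ≡ 75
129^90 ≡ 221
129^120 ≡ 232
129^180 ≡ 1
Hence ord(129) = 180.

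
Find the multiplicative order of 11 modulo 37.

6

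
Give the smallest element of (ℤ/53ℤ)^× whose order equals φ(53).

2

φ(53) = 53 − 1 = 52 = 2^2 · 13.
Test candidates g = 2, 3, … against the prime factors q ∈ {2, 13} of φ(53): g is a generator iff g^(52/q) ≢ 1 for every such q.
g = 2: 2^26 ≡ 52; 2^4 ≡ 16 — none is 1, so 2 is a primitive root.
So 2 is the smallest generator of (Z/53Z)^×.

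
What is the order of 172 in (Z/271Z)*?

270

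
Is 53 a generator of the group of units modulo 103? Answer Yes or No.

Yes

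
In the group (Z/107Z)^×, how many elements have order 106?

φ(107) = 107 − 1 = 106 = 2 · 53.
(Z/107Z)^× is cyclic (|G| = 106); a cyclic group of order m has exactly φ(d) elements of each order d | m, and none otherwise.
106 = 2 · 53 divides 106, and φ(106) = 52.

52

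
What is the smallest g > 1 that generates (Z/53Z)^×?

φ(53) = 53 − 1 = 52 = 2^2 · 13.
g is a primitive root iff g^(52/q) ≢ 1 (mod 53) for each prime q ∈ {2, 13}.
g = 2: 2^26 ≡ 52; 2^4 ≡ 16 — none is 1, so 2 is a primitive root.
The smallest primitive root modulo 53 is 2.

2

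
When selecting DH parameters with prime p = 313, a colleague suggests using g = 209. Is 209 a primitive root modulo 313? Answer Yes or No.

No

φ(313) = 313 − 1 = 312 = 2^3 · 3 · 13.
Test 209^(312/q) mod 313 for each prime factor q of 312:
209^156 ≡ 1 (mod 313)  [q = 2: ≡ 1 ✗]
209^104 ≡ 214 (mod 313)  [q = 3: ≢ 1 ✓]
209^24 ≡ 48 (mod 313)  [q = 13: ≢ 1 ✓]
209^156 ≡ 1 shows ord(209) | 156, strictly less than φ(313); not a primitive root.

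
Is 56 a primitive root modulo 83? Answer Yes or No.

Yes

φ(83) = 83 − 1 = 82 = 2 · 41.
An element g generates (Z/83Z)^× iff g^(82/q) ≢ 1 (mod 83) for each prime q ∈ {2, 41}.
56^41 ≡ 82 (mod 83)  [q = 2: ≢ 1 ✓]
56^2 ≡ 65 (mod 83)  [q = 41: ≢ 1 ✓]
Every test exponent gives a nontrivial residue, hence 56 generates the full group.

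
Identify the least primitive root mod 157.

5

φ(157) = 157 − 1 = 156 = 2^2 · 3 · 13.
g is a primitive root iff g^(156/q) ≢ 1 (mod 157) for each prime q ∈ {2, 3, 13}.
g = 2: 2^78 ≡ 156; 2^52 ≡ 1 — hits 1, so not a primitive root.
g = 3: 3^78 ≡ 1 — hits 1, so not a primitive root.
g = 4: 4^78 ≡ 1 — hits 1, so not a primitive root.
g = 5: 5^78 ≡ 156; 5^52 ≡ 12; 5^12 ≡ 130 — none is 1, so 5 is a primitive root.
Hence the least primitive root of 157 is 5.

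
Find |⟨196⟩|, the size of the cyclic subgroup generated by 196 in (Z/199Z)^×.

99

By Lagrange's theorem, ord_199(196) divides φ(199) = 199 − 1 = 198 = 2 · 3^2 · 11.
Divisors of 198: 1, 2, 3, 6, 9, 11, 18, 22, 33, 66, 99, 198.
Test each divisor d:
196^1 ≡ 196 (mod 199)
196^2 ≡ 9 (mod 199)
196^3 ≡ 172 (mod 199)
196^6 ≡ 132 (mod 199)
196^9 ≡ 18 (mod 199)
196^11 ≡ 162 (mod 199)
196^18 ≡ 125 (mod 199)
196^22 ≡ 175 (mod 199)
196^33 ≡ 92 (mod 199)
196^66 ≡ 106 (mod 199)
196^99 ≡ 1 (mod 199) ✓
The smallest such exponent is 99, so the order of 196 is 99.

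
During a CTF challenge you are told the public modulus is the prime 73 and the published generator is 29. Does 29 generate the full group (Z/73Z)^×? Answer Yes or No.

φ(73) = 73 − 1 = 72 = 2^3 · 3^2.
29 is a primitive root mod 73 iff 29^(φ(73)/q) ≢ 1 for every prime q | φ(73), i.e. q ∈ {2, 3}.
29^36 ≡ 72 (mod 73)  [q = 2: ≢ 1 ✓]
29^24 ≡ 64 (mod 73)  [q = 3: ≢ 1 ✓]
None equal 1, so ord_73(29) = 72: 29 is a primitive root.

Yes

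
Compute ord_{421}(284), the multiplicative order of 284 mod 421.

The order of 284 must divide φ(421) = 421 − 1 = 420 = 2^2 · 3 · 5 · 7.
Divisors of 420: 1, 2, 3, 4, 5, 6, 7, 10, 12, 14, 15, 20, 21, 28, 30, 35, 42, 60, 70, 84, 105, 140, 210, 420.
Evaluate successive powers at the divisors of 420:
284^1 ≡ 284 (mod 421)
284^2 ≡ 245 (mod 421)
284^3 ≡ 115 (mod 421)
284^4 ≡ 243 (mod 421)
284^5 ≡ 389 (mod 421)
284^6 ≡ 174 (mod 421)
284^7 ≡ 159 (mod 421)
284^10 ≡ 182 (mod 421)
284^12 ≡ 385 (mod 421)
284^14 ≡ 21 (mod 421)
284^15 ≡ 70 (mod 421)
284^20 ≡ 286 (mod 421)
284^21 ≡ 392 (mod 421)
284^28 ≡ 20 (mod 421)
284^30 ≡ 269 (mod 421)
284^35 ≡ 233 (mod 421)
284^42 ≡ 420 (mod 421)
284^60 ≡ 370 (mod 421)
284^70 ≡ 401 (mod 421)
284^84 ≡ 1 (mod 421) ✓
So ord_421(284) = 84.

84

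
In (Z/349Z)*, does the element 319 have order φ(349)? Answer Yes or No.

φ(349) = 349 − 1 = 348 = 2^2 · 3 · 29.
It suffices to check that the order of 319 is not a proper divisor of 348: compute 319^(348/q) for q ∈ {2, 3, 29}.
319^174 ≡ 348 (mod 349)  [q = 2: ≢ 1 ✓]
319^116 ≡ 122 (mod 349)  [q = 3: ≢ 1 ✓]
319^12 ≡ 41 (mod 349)  [q = 29: ≢ 1 ✓]
Every test exponent gives a nontrivial residue, hence 319 generates the full group.

Yes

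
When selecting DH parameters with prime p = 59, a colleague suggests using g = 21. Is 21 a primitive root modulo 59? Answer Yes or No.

No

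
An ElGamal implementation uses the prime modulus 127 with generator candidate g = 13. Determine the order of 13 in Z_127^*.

The order of 13 must divide φ(127) = 127 − 1 = 126 = 2 · 3^2 · 7.
Divisors of 126: 1, 2, 3, 6, 7, 9, 14, 18, 21, 42, 63, 126.
Test each divisor d:
13^1 ≡ 13 (mod 127)
13^2 ≡ 42 (mod 127)
13^3 ≡ 38 (mod 127)
13^6 ≡ 47 (mod 127)
13^7 ≡ 103 (mod 127)
13^9 ≡ 8 (mod 127)
13^14 ≡ 68 (mod 127)
13^18 ≡ 64 (mod 127)
13^21 ≡ 19 (mod 127)
13^42 ≡ 107 (mod 127)
13^63 ≡ 1 (mod 127) ✓
So ord_127(13) = 63.

63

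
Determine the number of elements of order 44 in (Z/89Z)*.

20

φ(89) = 89 − 1 = 88 = 2^3 · 11.
In a cyclic group of order 88, there are φ(d) elements of order d for each divisor d of 88, and zero for non-divisors.
44 = 2^2 · 11 divides 88, and φ(44) = 20.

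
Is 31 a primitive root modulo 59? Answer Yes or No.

Yes

φ(59) = 59 − 1 = 58 = 2 · 29.
It suffices to check that the order of 31 is not a proper divisor of 58: compute 31^(58/q) for q ∈ {2, 29}.
31^29 ≡ 58 (mod 59)  [q = 2: ≢ 1 ✓]
31^2 ≡ 17 (mod 59)  [q = 29: ≢ 1 ✓]
Every test exponent gives a nontrivial residue, hence 31 generates the full group.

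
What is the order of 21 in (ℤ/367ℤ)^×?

By Lagrange's theorem, ord_367(21) divides φ(367) = 367 − 1 = 366 = 2 · 3 · 61.
Divisors of 366: 1, 2, 3, 6, 61, 122, 183, 366.
Test each divisor d:
21^1 ≡ 21
21^2 ≡ 74
21^3 ≡ 86
21^6 ≡ 56
21^61 ≡ 366
21^122 ≡ 1
Therefore the multiplicative order of 21 modulo 367 is 122.

122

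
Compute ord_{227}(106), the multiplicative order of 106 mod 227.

226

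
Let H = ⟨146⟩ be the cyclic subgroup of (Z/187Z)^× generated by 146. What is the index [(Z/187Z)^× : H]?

Since 146 ∈ (Z/187Z)^×, its order divides φ(187) = φ(11·17) = (11−1)·(17−1) = 10·16 = 160 = 2^5 · 5.
Divisors of 160: 1, 2, 4, 5, 8, 10, 16, 20, 32, 40, 80, 160.
Evaluate successive powers at the divisors of 160:
146^1 ≡ 146
146^2 ≡ 185
146^4 ≡ 4
146^5 ≡ 23
146^8 ≡ 16
146^10 ≡ 155
146^16 ≡ 69
146^20 ≡ 89
146^32 ≡ 86
146^40 ≡ 67
146^80 ≡ 1
So ord_187(146) = 80, hence |⟨146⟩| = 80.
[(Z/187Z)^× : ⟨146⟩] = 160/80 = 2.

2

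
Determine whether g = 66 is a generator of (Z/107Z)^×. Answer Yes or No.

Yes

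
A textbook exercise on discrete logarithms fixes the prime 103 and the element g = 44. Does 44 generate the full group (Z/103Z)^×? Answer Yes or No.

Yes

φ(103) = 103 − 1 = 102 = 2 · 3 · 17.
It suffices to check that the order of 44 is not a proper divisor of 102: compute 44^(102/q) for q ∈ {2, 3, 17}.
44^51 ≡ 102 (mod 103)  [q = 2: ≢ 1 ✓]
44^34 ≡ 46 (mod 103)  [q = 3: ≢ 1 ✓]
44^6 ≡ 9 (mod 103)  [q = 17: ≢ 1 ✓]
All checks pass, so 44 has order 102 and is a primitive root modulo 103.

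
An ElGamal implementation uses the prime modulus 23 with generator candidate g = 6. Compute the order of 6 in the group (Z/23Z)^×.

By Lagrange's theorem, ord_23(6) divides φ(23) = 23 − 1 = 22 = 2 · 11.
Divisors of 22: 1, 2, 11, 22.
Check 6^d mod 23 for each divisor in increasing order:
6^1 ≡ 6 (mod 23)
6^2 ≡ 13 (mod 23)
6^11 ≡ 1 (mod 23) ✓
So ord_23(6) = 11.

11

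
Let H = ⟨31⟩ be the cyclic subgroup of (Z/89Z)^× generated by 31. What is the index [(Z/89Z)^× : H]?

1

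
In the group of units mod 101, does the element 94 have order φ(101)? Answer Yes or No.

Yes

φ(101) = 101 − 1 = 100 = 2^2 · 5^2.
An element g generates (Z/101Z)^× iff g^(100/q) ≢ 1 (mod 101) for each prime q ∈ {2, 5}.
94^50 ≡ 100 (mod 101)  [q = 2: ≢ 1 ✓]
94^20 ≡ 84 (mod 101)  [q = 5: ≢ 1 ✓]
None equal 1, so ord_101(94) = 100: 94 is a primitive root.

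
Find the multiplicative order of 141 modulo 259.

18

Since 141 ∈ (Z/259Z)^×, its order divides φ(259) = φ(7·37) = (7−1)·(37−1) = 6·36 = 216 = 2^3 · 3^3.
Divisors of 216: 1, 2, 3, 4, 6, 8, 9, 12, 18, 24, 27, 36, 54, 72, 108, 216.
Compute 141^d (mod 259) for the divisors d until we hit 1:
141^1 ≡ 141 (mod 259)
141^2 ≡ 197 (mod 259)
141^3 ≡ 64 (mod 259)
141^4 ≡ 218 (mod 259)
141^6 ≡ 211 (mod 259)
141^8 ≡ 127 (mod 259)
141^9 ≡ 36 (mod 259)
141^12 ≡ 232 (mod 259)
141^18 ≡ 1 (mod 259) ✓
Hence ord(141) = 18.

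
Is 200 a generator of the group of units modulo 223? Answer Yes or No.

No

φ(223) = 223 − 1 = 222 = 2 · 3 · 37.
200 is a primitive root mod 223 iff 200^(φ(223)/q) ≢ 1 for every prime q | φ(223), i.e. q ∈ {2, 3, 37}.
200^111 ≡ 1 (mod 223)  [q = 2: ≡ 1 ✗]
200^74 ≡ 183 (mod 223)  [q = 3: ≢ 1 ✓]
200^6 ≡ 15 (mod 223)  [q = 37: ≢ 1 ✓]
Since 200^111 ≡ 1, the order of 200 divides 111 < 222, so 200 is not a primitive root.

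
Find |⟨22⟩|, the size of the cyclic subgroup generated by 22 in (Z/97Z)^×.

The order of 22 must divide φ(97) = 97 − 1 = 96 = 2^5 · 3.
Divisors of 96: 1, 2, 3, 4, 6, 8, 12, 16, 24, 32, 48, 96.
Evaluate successive powers at the divisors of 96:
22^1 ≡ 22 (mod 97)
22^2 ≡ 96 (mod 97)
22^3 ≡ 75 (mod 97)
22^4 ≡ 1 (mod 97) ✓
Hence ord(22) = 4.

4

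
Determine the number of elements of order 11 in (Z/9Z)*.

0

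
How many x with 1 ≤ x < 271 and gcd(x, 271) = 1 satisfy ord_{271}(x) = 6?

φ(271) = 271 − 1 = 270 = 2 · 3^3 · 5.
(Z/271Z)^× is cyclic (|G| = 270); a cyclic group of order m has exactly φ(d) elements of each order d | m, and none otherwise.
6 = 2 · 3 divides 270, and φ(6) = 2.

2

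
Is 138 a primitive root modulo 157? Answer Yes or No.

No

φ(157) = 157 − 1 = 156 = 2^2 · 3 · 13.
It suffices to check that the order of 138 is not a proper divisor of 156: compute 138^(156/q) for q ∈ {2, 3, 13}.
138^78 ≡ 1 (mod 157)  [q = 2: ≡ 1 ✗]
138^52 ≡ 12 (mod 157)  [q = 3: ≢ 1 ✓]
138^12 ≡ 75 (mod 157)  [q = 13: ≢ 1 ✓]
Since 138^78 ≡ 1, the order of 138 divides 78 < 156, so 138 is not a primitive root.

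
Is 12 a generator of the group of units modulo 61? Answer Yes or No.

No

φ(61) = 61 − 1 = 60 = 2^2 · 3 · 5.
Test 12^(60/q) mod 61 for each prime factor q of 60:
12^30 ≡ 1 (mod 61)  [q = 2: ≡ 1 ✗]
12^20 ≡ 13 (mod 61)  [q = 3: ≢ 1 ✓]
12^12 ≡ 58 (mod 61)  [q = 5: ≢ 1 ✓]
The check at q = 2 fails, so 12 generates a proper subgroup.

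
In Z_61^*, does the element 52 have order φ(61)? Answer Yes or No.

φ(61) = 61 − 1 = 60 = 2^2 · 3 · 5.
It suffices to check that the order of 52 is not a proper divisor of 60: compute 52^(60/q) for q ∈ {2, 3, 5}.
52^30 ≡ 1 (mod 61)  [q = 2: ≡ 1 ✗]
52^20 ≡ 1 (mod 61)  [q = 3: ≡ 1 ✗]
52^12 ≡ 20 (mod 61)  [q = 5: ≢ 1 ✓]
The check at q = 2 fails, so 52 generates a proper subgroup.

No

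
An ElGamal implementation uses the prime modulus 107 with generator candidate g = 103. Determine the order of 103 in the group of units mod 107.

106

Since 103 ∈ (Z/107Z)^×, its order divides φ(107) = 107 − 1 = 106 = 2 · 53.
Divisors of 106: 1, 2, 53, 106.
Check 103^d mod 107 for each divisor in increasing order:
103^1 ≡ 103
103^2 ≡ 16
103^53 ≡ 106
103^106 ≡ 1
Hence ord(103) = 106.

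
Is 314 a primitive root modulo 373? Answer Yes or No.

φ(373) = 373 − 1 = 372 = 2^2 · 3 · 31.
It suffices to check that the order of 314 is not a proper divisor of 372: compute 314^(372/q) for q ∈ {2, 3, 31}.
314^186 ≡ 1 (mod 373)  [q = 2: ≡ 1 ✗]
314^124 ≡ 284 (mod 373)  [q = 3: ≢ 1 ✓]
314^12 ≡ 351 (mod 373)  [q = 31: ≢ 1 ✓]
The check at q = 2 fails, so 314 generates a proper subgroup.

No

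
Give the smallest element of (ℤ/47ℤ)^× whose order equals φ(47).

φ(47) = 47 − 1 = 46 = 2 · 23.
g is a primitive root iff g^(46/q) ≢ 1 (mod 47) for each prime q ∈ {2, 23}.
g = 2: 2^23 ≡ 1 — hits 1, so not a primitive root.
g = 3: 3^23 ≡ 1 — hits 1, so not a primitive root.
g = 4: 4^23 ≡ 1 — hits 1, so not a primitive root.
g = 5: 5^23 ≡ 46; 5^2 ≡ 25 — none is 1, so 5 is a primitive root.
So 5 is the smallest generator of (Z/47Z)^×.

5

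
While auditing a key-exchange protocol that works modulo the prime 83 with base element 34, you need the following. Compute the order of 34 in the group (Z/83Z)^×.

By Lagrange's theorem, ord_83(34) divides φ(83) = 83 − 1 = 82 = 2 · 41.
Divisors of 82: 1, 2, 41, 82.
Compute 34^d (mod 83) for the divisors d until we hit 1:
34^1 ≡ 34 (mod 83)
34^2 ≡ 77 (mod 83)
34^41 ≡ 82 (mod 83)
34^82 ≡ 1 (mod 83) ✓
So ord_83(34) = 82.

82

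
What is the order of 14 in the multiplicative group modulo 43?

21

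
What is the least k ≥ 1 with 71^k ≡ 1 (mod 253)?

55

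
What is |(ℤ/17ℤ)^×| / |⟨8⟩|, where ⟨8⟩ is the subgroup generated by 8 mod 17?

Since 8 ∈ (Z/17Z)^×, its order divides φ(17) = 17 − 1 = 16 = 2^4.
Divisors of 16: 1, 2, 4, 8, 16.
Test each divisor d:
8^1 ≡ 8 (mod 17)
8^2 ≡ 13 (mod 17)
8^4 ≡ 16 (mod 17)
8^8 ≡ 1 (mod 17) ✓
The order of 8 is 8, so the subgroup it generates has 8 elements.
Index = |(Z/17Z)^×| / |⟨8⟩| = 16 / 8 = 2.

2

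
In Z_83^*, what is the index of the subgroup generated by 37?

2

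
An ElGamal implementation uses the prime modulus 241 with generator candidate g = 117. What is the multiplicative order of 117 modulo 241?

80

Since 117 ∈ (Z/241Z)^×, its order divides φ(241) = 241 − 1 = 240 = 2^4 · 3 · 5.
Divisors of 240: 1, 2, 3, 4, 5, 6, 8, 10, 12, 15, 16, 20, 24, 30, 40, 48, 60, 80, 120, 240.
Compute 117^d (mod 241) for the divisors d until we hit 1:
117^1 ≡ 117
117^2 ≡ 193
117^3 ≡ 168
117^4 ≡ 135
117^5 ≡ 130
117^6 ≡ 27
117^8 ≡ 150
117^10 ≡ 30
117^12 ≡ 6
117^15 ≡ 44
117^16 ≡ 87
117^20 ≡ 177
117^24 ≡ 36
117^30 ≡ 8
117^40 ≡ 240
117^48 ≡ 91
117^60 ≡ 64
117^80 ≡ 1
The smallest such exponent is 80, so the order of 117 is 80.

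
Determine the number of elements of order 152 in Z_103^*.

0

φ(103) = 103 − 1 = 102 = 2 · 3 · 17.
Since (Z/103Z)^× is cyclic of order 102, the number of elements of order d is φ(d) when d | 102 and 0 otherwise.
Here 102 is not a multiple of 152, so there are no elements of order 152.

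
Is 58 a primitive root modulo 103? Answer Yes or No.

No

φ(103) = 103 − 1 = 102 = 2 · 3 · 17.
It suffices to check that the order of 58 is not a proper divisor of 102: compute 58^(102/q) for q ∈ {2, 3, 17}.
58^51 ≡ 1 (mod 103)  [q = 2: ≡ 1 ✗]
58^34 ≡ 56 (mod 103)  [q = 3: ≢ 1 ✓]
58^6 ≡ 76 (mod 103)  [q = 17: ≢ 1 ✓]
Since 58^51 ≡ 1, the order of 58 divides 51 < 102, so 58 is not a primitive root.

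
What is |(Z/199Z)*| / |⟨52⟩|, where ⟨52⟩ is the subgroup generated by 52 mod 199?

By Lagrange's theorem, ord_199(52) divides φ(199) = 199 − 1 = 198 = 2 · 3^2 · 11.
Divisors of 198: 1, 2, 3, 6, 9, 11, 18, 22, 33, 66, 99, 198.
Compute 52^d (mod 199) for the divisors d until we hit 1:
52^1 ≡ 52
52^2 ≡ 117
52^3 ≡ 114
52^6 ≡ 61
52^9 ≡ 188
52^11 ≡ 106
52^18 ≡ 121
52^22 ≡ 92
52^33 ≡ 1
The order of 52 is 33, so the subgroup it generates has 33 elements.
[(Z/199Z)^× : ⟨52⟩] = 198/33 = 6.

6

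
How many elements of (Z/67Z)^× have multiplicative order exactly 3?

φ(67) = 67 − 1 = 66 = 2 · 3 · 11.
Since (Z/67Z)^× is cyclic of order 66, the number of elements of order d is φ(d) when d | 66 and 0 otherwise.
3 | 66, and φ(3) = 3 − 1 = 2.

2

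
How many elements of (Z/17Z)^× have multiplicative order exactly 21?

0

φ(17) = 17 − 1 = 16 = 2^4.
Since (Z/17Z)^× is cyclic of order 16, the number of elements of order d is φ(d) when d | 16 and 0 otherwise.
Since 21 ∤ 16, the count is 0.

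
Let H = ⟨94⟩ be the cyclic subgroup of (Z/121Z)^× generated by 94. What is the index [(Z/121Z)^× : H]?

11

Since 94 ∈ (Z/121Z)^×, its order divides φ(121) = φ(11^2) = 11·(11−1) = 110 = 2 · 5 · 11.
Divisors of 110: 1, 2, 5, 10, 11, 22, 55, 110.
Check 94^d mod 121 for each divisor in increasing order:
94^1 ≡ 94 (mod 121)
94^2 ≡ 3 (mod 121)
94^5 ≡ 120 (mod 121)
94^10 ≡ 1 (mod 121) ✓
So ord_121(94) = 10, hence |⟨94⟩| = 10.
Index = |(Z/121Z)^×| / |⟨94⟩| = 110 / 10 = 11.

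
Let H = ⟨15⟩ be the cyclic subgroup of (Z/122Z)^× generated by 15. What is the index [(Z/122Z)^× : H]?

4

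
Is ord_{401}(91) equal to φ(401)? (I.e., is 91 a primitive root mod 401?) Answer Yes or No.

Yes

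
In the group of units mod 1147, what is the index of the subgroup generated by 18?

6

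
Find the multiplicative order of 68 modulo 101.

25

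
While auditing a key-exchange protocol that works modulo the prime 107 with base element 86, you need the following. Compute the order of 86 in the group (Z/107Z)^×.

53

The order of 86 must divide φ(107) = 107 − 1 = 106 = 2 · 53.
Divisors of 106: 1, 2, 53, 106.
Test each divisor d:
86^1 ≡ 86 (mod 107)
86^2 ≡ 13 (mod 107)
86^53 ≡ 1 (mod 107) ✓
So ord_107(86) = 53.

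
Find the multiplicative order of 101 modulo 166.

82

The order of 101 must divide φ(166) = φ(2)·φ(83) = 1·82 = 82 = 2 · 41.
Divisors of 82: 1, 2, 41, 82.
Compute 101^d (mod 166) for the divisors d until we hit 1:
101^1 ≡ 101 (mod 166)
101^2 ≡ 75 (mod 166)
101^41 ≡ 165 (mod 166)
101^82 ≡ 1 (mod 166) ✓
The smallest such exponent is 82, so the order of 101 is 82.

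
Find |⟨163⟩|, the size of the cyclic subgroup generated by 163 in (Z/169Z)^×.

156

ord(163) | φ(169) = φ(13^2) = 13·(13−1) = 156 = 2^2 · 3 · 13.
Divisors of 156: 1, 2, 3, 4, 6, 12, 13, 26, 39, 52, 78, 156.
Test each divisor d:
163^1 ≡ 163
163^2 ≡ 36
163^3 ≡ 122
163^4 ≡ 113
163^6 ≡ 12
163^12 ≡ 144
163^13 ≡ 150
163^26 ≡ 23
163^39 ≡ 70
163^52 ≡ 22
163^78 ≡ 168
163^156 ≡ 1
Hence ord(163) = 156.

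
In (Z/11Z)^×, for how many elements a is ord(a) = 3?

0

φ(11) = 11 − 1 = 10 = 2 · 5.
(Z/11Z)^× is cyclic (|G| = 10); a cyclic group of order m has exactly φ(d) elements of each order d | m, and none otherwise.
Since 3 ∤ 10, the count is 0.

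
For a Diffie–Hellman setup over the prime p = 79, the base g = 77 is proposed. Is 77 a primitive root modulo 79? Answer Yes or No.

Yes

φ(79) = 79 − 1 = 78 = 2 · 3 · 13.
Test 77^(78/q) mod 79 for each prime factor q of 78:
77^39 ≡ 78 (mod 79)  [q = 2: ≢ 1 ✓]
77^26 ≡ 23 (mod 79)  [q = 3: ≢ 1 ✓]
77^6 ≡ 64 (mod 79)  [q = 13: ≢ 1 ✓]
Every test exponent gives a nontrivial residue, hence 77 generates the full group.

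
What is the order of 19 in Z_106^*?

52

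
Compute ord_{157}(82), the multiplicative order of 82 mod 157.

26

The order of 82 must divide φ(157) = 157 − 1 = 156 = 2^2 · 3 · 13.
Divisors of 156: 1, 2, 3, 4, 6, 12, 13, 26, 39, 52, 78, 156.
Evaluate successive powers at the divisors of 156:
82^1 ≡ 82
82^2 ≡ 130
82^3 ≡ 141
82^4 ≡ 101
82^6 ≡ 99
82^12 ≡ 67
82^13 ≡ 156
82^26 ≡ 1
Hence ord(82) = 26.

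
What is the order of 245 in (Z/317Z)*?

316

Since 245 ∈ (Z/317Z)^×, its order divides φ(317) = 317 − 1 = 316 = 2^2 · 79.
Divisors of 316: 1, 2, 4, 79, 158, 316.
Evaluate successive powers at the divisors of 316:
245^1 ≡ 245
245^2 ≡ 112
245^4 ≡ 181
245^79 ≡ 114
245^158 ≡ 316
245^316 ≡ 1
So ord_317(245) = 316.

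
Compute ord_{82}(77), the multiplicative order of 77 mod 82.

Since 77 ∈ (Z/82Z)^×, its order divides φ(82) = φ(2)·φ(41) = 1·40 = 40 = 2^3 · 5.
Divisors of 40: 1, 2, 4, 5, 8, 10, 20, 40.
Test each divisor d:
77^1 ≡ 77 (mod 82)
77^2 ≡ 25 (mod 82)
77^4 ≡ 51 (mod 82)
77^5 ≡ 73 (mod 82)
77^8 ≡ 59 (mod 82)
77^10 ≡ 81 (mod 82)
77^20 ≡ 1 (mod 82) ✓
The smallest such exponent is 20, so the order of 77 is 20.

20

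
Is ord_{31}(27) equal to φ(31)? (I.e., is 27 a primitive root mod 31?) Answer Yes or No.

φ(31) = 31 − 1 = 30 = 2 · 3 · 5.
27 is a primitive root mod 31 iff 27^(φ(31)/q) ≢ 1 for every prime q | φ(31), i.e. q ∈ {2, 3, 5}.
27^15 ≡ 30 (mod 31)  [q = 2: ≢ 1 ✓]
27^10 ≡ 1 (mod 31)  [q = 3: ≡ 1 ✗]
27^6 ≡ 4 (mod 31)  [q = 5: ≢ 1 ✓]
Since 27^10 ≡ 1, the order of 27 divides 10 < 30, so 27 is not a primitive root.

No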